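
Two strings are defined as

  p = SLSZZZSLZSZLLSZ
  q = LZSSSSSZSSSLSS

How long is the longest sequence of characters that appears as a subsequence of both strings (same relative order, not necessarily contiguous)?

7

Taking S (p #1, q #6), then S (p #3, q #7), then Z (p #4, q #8), then S (p #7, q #11), then L (p #8, q #12), then S (p #10, q #13), then S (p #14, q #14) gives a common subsequence of length 7, and the DP table's final entry dp[15][14] is also 7, so no common subsequence is longer.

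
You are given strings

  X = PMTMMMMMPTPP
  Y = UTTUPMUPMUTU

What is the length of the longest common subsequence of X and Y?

Let dp[i][j] be the LCS length of the first i characters of X and the first j characters of Y. dp[i][j] = dp[i-1][j-1]+1 when the i-th and j-th characters match, else max(dp[i-1][j], dp[i][j-1]).
    ·  U  T  T  U  P  M  U  P  M  U  T  U
 ·  0  0  0  0  0  0  0  0  0  0  0  0  0
 P  0  0  0  0  0  1  1  1  1  1  1  1  1
 M  0  0  0  0  0  1  2  2  2  2  2  2  2
 T  0  0  1  1  1  1  2  2  2  2  2  3  3
 M  0  0  1  1  1  1  2  2  2  3  3  3  3
 M  0  0  1  1  1  1  2  2  2  3  3  3  3
 M  0  0  1  1  1  1  2  2  2  3  3  3  3
 M  0  0  1  1  1  1  2  2  2  3  3  3  3
 M  0  0  1  1  1  1  2  2  2  3  3  3  3
 P  0  0  1  1  1  2  2  2  3  3  3  3  3
 T  0  0  1  2  2  2  2  2  3  3  3  4  4
 P  0  0  1  2  2  3  3  3  3  3  3  4  4
 P  0  0  1  2  2  3  3  3  4  4  4  4  4
dp[12][12] = 4. One LCS (by backtracking along matches): PMMT.

4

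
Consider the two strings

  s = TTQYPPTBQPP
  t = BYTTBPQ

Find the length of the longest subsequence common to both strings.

Let dp[i][j] be the LCS length of the first i characters of s and the first j characters of t. dp[i][j] = dp[i-1][j-1]+1 when the i-th and j-th characters match, else max(dp[i-1][j], dp[i][j-1]).
    ·  B  Y  T  T  B  P  Q
 ·  0  0  0  0  0  0  0  0
 T  0  0  0  1  1  1  1  1
 T  0  0  0  1  2  2  2  2
 Q  0  0  0  1  2  2  2  3
 Y  0  0  1  1  2  2  2  3
 P  0  0  1  1  2  2  3  3
 P  0  0  1  1  2  2  3  3
 T  0  0  1  2  2  2  3  3
 B  0  1  1  2  2  3  3  3
 Q  0  1  1  2  2  3  3  4
 P  0  1  1  2  2  3  4  4
 P  0  1  1  2  2  3  4  4
dp[11][7] = 4. One LCS (by backtracking along matches): TTPQ.

4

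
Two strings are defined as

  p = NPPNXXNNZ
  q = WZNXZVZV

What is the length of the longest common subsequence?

One common subsequence of length 3: N at p[4]=q[3], then X at p[5]=q[4], then Z at p[9]=q[7]. dp[9][8] = 3 confirms this is the maximum.

3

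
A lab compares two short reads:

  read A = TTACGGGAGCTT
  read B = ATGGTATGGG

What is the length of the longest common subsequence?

One common subsequence of length 6: T [1,2], then T [2,5], then A [3,6], then G [6,8], then G [7,9], then G [9,10], and the DP table's final entry dp[12][10] is also 6, so no common subsequence is longer.

6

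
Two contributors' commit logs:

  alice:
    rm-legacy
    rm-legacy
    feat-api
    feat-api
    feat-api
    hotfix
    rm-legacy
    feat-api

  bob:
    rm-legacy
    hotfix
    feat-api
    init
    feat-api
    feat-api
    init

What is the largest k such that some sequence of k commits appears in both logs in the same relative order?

4

Taking rm-legacy [1,1], then feat-api [3,3], then feat-api [4,5], then feat-api [5,6] gives a common subsequence of length 4, and the DP table's final entry dp[8][7] is also 4, so no common subsequence is longer.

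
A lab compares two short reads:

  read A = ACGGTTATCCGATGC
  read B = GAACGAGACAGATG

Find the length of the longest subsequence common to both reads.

10

Taking A at read A[1]=read B[3], then C at read A[2]=read B[4], then G at read A[3]=read B[5], then G at read A[4]=read B[7], then A at read A[7]=read B[8], then C at read A[9]=read B[9], then G at read A[11]=read B[11], then A at read A[12]=read B[12], then T at read A[13]=read B[13], then G at read A[14]=read B[14] gives a common subsequence of length 10, and the DP table's final entry dp[15][14] is also 10, so no common subsequence is longer.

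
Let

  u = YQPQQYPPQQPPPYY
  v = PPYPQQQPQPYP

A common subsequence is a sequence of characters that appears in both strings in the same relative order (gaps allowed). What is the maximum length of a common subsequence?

8

Taking Y [1,3] → Q [2,5] → Q [4,6] → Q [5,7] → P [8,8] → Q [10,9] → P [11,10] → P [13,12] gives a common subsequence of length 8. Since dp[15][12] = 8, nothing longer is possible.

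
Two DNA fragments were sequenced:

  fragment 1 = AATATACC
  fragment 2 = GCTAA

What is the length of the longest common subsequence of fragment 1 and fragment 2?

3

Let dp[i][j] be the LCS length of the first i bases of fragment 1 and the first j bases of fragment 2. dp[i][j] = dp[i-1][j-1]+1 when the i-th and j-th bases match, else max(dp[i-1][j], dp[i][j-1]).
    ·  G  C  T  A  A
 ·  0  0  0  0  0  0
 A  0  0  0  0  1  1
 A  0  0  0  0  1  2
 T  0  0  0  1  1  2
 A  0  0  0  1  2  2
 T  0  0  0  1  2  2
 A  0  0  0  1  2  3
 C  0  0  1  1  2  3
 C  0  0  1  1  2  3
dp[8][5] = 3. One LCS (by backtracking along matches): TAA.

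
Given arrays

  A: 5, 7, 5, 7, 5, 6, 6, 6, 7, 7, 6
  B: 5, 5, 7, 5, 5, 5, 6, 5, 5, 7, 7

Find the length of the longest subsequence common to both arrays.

Let dp[i][j] be the LCS length of the first i values of A and the first j values of B. dp[i][j] = dp[i-1][j-1]+1 when the i-th and j-th values match, else max(dp[i-1][j], dp[i][j-1]).
    ·  5  5  7  5  5  5  6  5  5  7  7
 ·  0  0  0  0  0  0  0  0  0  0  0  0
 5  0  1  1  1  1  1  1  1  1  1  1  1
 7  0  1  1  2  2  2  2  2  2  2  2  2
 5  0  1  2  2  3  3  3  3  3  3  3  3
 7  0  1  2  3  3  3  3  3  3  3  4  4
 5  0  1  2  3  4  4  4  4  4  4  4  4
 6  0  1  2  3  4  4  4  5  5  5  5  5
 6  0  1  2  3  4  4  4  5  5  5  5  5
 6  0  1  2  3  4  4  4  5  5  5  5  5
 7  0  1  2  3  4  4  4  5  5  5  6  6
 7  0  1  2  3  4  4  4  5  5  5  6  7
 6  0  1  2  3  4  4  4  5  5  5  6  7
dp[11][11] = 7. One LCS (by backtracking along matches): 5, 7, 5, 5, 6, 7, 7.

7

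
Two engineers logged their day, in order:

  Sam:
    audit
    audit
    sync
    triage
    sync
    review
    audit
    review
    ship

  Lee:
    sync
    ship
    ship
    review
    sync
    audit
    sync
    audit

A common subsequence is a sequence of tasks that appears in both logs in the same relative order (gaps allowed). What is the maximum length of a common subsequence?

Taking audit at Sam[2]=Lee[6]; then sync at Sam[5]=Lee[7]; then audit at Sam[7]=Lee[8] gives a common subsequence of length 3, and the DP table's final entry dp[9][8] is also 3, so no common subsequence is longer.

3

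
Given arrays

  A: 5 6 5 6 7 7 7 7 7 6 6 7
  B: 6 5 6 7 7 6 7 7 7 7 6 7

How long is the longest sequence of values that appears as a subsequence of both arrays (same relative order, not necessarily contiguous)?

Match 6 at A[2]=B[1] → 5 at A[3]=B[2] → 6 at A[4]=B[3] → 7 at A[5]=B[5] → 7 at A[6]=B[7] → 7 at A[7]=B[8] → 7 at A[8]=B[9] → 7 at A[9]=B[10] → 6 at A[11]=B[11] → 7 at A[12]=B[12] — 10 values in the same relative order in both. dp[12][12] = 10 confirms this is the maximum.

10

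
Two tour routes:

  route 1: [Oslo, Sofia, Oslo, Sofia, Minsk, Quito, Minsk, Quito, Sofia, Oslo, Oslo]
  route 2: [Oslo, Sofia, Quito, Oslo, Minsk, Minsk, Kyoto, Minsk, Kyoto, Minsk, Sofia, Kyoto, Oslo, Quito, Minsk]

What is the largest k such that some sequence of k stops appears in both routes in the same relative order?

Match Oslo (route 1 #1, route 2 #1), Sofia (route 1 #2, route 2 #2), Oslo (route 1 #3, route 2 #4), Minsk (route 1 #5, route 2 #8), Minsk (route 1 #7, route 2 #10), Sofia (route 1 #9, route 2 #11), Oslo (route 1 #10, route 2 #13) — 7 stops in the same relative order in both. The LCS DP gives dp[11][15] = 7, so this is optimal.

7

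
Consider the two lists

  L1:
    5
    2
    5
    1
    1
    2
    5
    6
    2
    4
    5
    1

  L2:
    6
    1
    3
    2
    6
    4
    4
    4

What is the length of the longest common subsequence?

4

Match 1 at L1[4]=L2[2], 2 at L1[6]=L2[4], 6 at L1[8]=L2[5], 4 at L1[10]=L2[8] — 4 values in the same relative order in both. The LCS DP gives dp[12][8] = 4, so this is optimal.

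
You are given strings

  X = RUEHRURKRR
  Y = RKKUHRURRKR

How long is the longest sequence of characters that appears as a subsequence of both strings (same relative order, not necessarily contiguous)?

8

Let dp[i][j] be the LCS length of the first i characters of X and the first j characters of Y. dp[i][j] = dp[i-1][j-1]+1 when the i-th and j-th characters match, else max(dp[i-1][j], dp[i][j-1]).
    ·  R  K  K  U  H  R  U  R  R  K  R
 ·  0  0  0  0  0  0  0  0  0  0  0  0
 R  0  1  1  1  1  1  1  1  1  1  1  1
 U  0  1  1  1  2  2  2  2  2  2  2  2
 E  0  1  1  1  2  2  2  2  2  2  2  2
 H  0  1  1  1  2  3  3  3  3  3  3  3
 R  0  1  1  1  2  3  4  4  4  4  4  4
 U  0  1  1  1  2  3  4  5  5  5  5  5
 R  0  1  1  1  2  3  4  5  6  6  6  6
 K  0  1  2  2  2  3  4  5  6  6  7  7
 R  0  1  2  2  2  3  4  5  6  7  7  8
 R  0  1  2  2  2  3  4  5  6  7  7  8
dp[10][11] = 8. One LCS (by backtracking along matches): RUHRURKR.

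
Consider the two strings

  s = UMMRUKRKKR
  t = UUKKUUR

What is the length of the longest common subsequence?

5

Pick U (s #1, t #1); then U (s #5, t #2); then K (s #6, t #3); then K (s #8, t #4); then R (s #10, t #7); all 5 characters appear in both, in order. Since dp[10][7] = 5, nothing longer is possible.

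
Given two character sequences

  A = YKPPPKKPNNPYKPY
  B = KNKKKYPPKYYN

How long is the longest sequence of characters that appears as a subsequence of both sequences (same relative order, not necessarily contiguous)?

7

One common subsequence of length 7: K [2,3]; then K [6,4]; then K [7,5]; then P [8,7]; then P [11,8]; then Y [12,10]; then Y [15,11]. Since dp[15][12] = 7, nothing longer is possible.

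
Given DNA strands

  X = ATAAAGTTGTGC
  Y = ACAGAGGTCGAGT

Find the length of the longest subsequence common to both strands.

Pick A (X #1, Y #1); then A (X #3, Y #3); then A (X #4, Y #5); then G (X #6, Y #7); then T (X #7, Y #8); then G (X #9, Y #12); then T (X #10, Y #13); all 7 bases appear in both, in order. Since dp[12][13] = 7, nothing longer is possible.

7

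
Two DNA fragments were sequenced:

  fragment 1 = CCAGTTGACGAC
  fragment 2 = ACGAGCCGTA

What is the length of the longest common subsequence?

6

Match C at fragment 1[1]=fragment 2[2], then A at fragment 1[3]=fragment 2[4], then G at fragment 1[4]=fragment 2[5], then C at fragment 1[9]=fragment 2[7], then G at fragment 1[10]=fragment 2[8], then A at fragment 1[11]=fragment 2[10] — 6 bases in the same relative order in both. The LCS DP gives dp[12][10] = 6, so this is optimal.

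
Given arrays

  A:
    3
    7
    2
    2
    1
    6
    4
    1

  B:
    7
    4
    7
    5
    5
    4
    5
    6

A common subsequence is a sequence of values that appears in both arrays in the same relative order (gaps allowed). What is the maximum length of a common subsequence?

Taking 7 [2,3]; then 6 [6,8] gives a common subsequence of length 2. dp[8][8] = 2 confirms this is the maximum.

2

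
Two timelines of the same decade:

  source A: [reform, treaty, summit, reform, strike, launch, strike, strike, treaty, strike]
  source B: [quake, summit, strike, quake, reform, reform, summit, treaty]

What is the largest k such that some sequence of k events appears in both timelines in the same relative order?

One common subsequence of length 3: reform (source A #1, source B #6), then summit (source A #3, source B #7), then treaty (source A #9, source B #8), and the DP table's final entry dp[10][8] is also 3, so no common subsequence is longer.

3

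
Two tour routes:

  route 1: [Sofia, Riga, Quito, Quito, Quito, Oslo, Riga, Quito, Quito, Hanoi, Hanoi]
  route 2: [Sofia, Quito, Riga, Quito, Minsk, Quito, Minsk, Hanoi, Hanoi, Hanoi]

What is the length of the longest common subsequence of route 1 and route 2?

Pick Sofia (route 1 #1, route 2 #1); then Quito (route 1 #5, route 2 #2); then Riga (route 1 #7, route 2 #3); then Quito (route 1 #8, route 2 #4); then Quito (route 1 #9, route 2 #6); then Hanoi (route 1 #10, route 2 #9); then Hanoi (route 1 #11, route 2 #10); all 7 stops appear in both, in order. Since dp[11][10] = 7, nothing longer is possible.

7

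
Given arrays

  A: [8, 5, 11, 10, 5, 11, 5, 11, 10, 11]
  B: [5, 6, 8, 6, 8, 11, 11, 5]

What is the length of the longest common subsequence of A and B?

4

Pick 8 [1,5] → 11 [3,6] → 11 [6,7] → 5 [7,8]; all 4 values appear in both, in order. dp[10][8] = 4 confirms this is the maximum.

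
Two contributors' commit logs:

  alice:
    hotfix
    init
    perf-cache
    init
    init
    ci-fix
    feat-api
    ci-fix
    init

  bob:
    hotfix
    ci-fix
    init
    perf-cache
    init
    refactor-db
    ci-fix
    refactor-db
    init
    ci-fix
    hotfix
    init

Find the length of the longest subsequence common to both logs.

7

One common subsequence of length 7: hotfix [1,1], then init [2,3], then perf-cache [3,4], then init [4,5], then init [5,9], then ci-fix [6,10], then init [9,12]. Since dp[9][12] = 7, nothing longer is possible.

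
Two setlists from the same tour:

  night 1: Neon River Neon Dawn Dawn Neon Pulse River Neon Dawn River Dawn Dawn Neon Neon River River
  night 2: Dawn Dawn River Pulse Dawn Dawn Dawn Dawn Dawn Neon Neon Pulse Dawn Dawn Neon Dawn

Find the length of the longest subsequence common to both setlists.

8

Match River [2,3], Dawn [4,8], Dawn [5,9], Neon [6,11], Pulse [7,12], Dawn [10,13], Dawn [12,14], Dawn [13,16] — 8 songs in the same relative order in both. The LCS DP gives dp[17][16] = 8, so this is optimal.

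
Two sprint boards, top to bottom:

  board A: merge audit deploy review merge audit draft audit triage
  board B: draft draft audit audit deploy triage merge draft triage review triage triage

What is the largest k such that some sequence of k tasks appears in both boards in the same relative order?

5

Match audit (board A #2, board B #4), deploy (board A #3, board B #5), merge (board A #5, board B #7), draft (board A #7, board B #8), triage (board A #9, board B #12) — 5 tasks in the same relative order in both. The LCS DP gives dp[9][12] = 5, so this is optimal.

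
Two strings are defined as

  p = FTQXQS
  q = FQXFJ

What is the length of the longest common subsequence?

Let dp[i][j] be the LCS length of the first i characters of p and the first j characters of q. dp[i][j] = dp[i-1][j-1]+1 when the i-th and j-th characters match, else max(dp[i-1][j], dp[i][j-1]).
    ·  F  Q  X  F  J
 ·  0  0  0  0  0  0
 F  0  1  1  1  1  1
 T  0  1  1  1  1  1
 Q  0  1  2  2  2  2
 X  0  1  2  3  3  3
 Q  0  1  2  3  3  3
 S  0  1  2  3  3  3
dp[6][5] = 3. One LCS (by backtracking along matches): FQX.

3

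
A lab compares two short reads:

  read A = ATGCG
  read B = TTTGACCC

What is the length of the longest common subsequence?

3

One common subsequence of length 3: T [2,3], G [3,4], C [4,8]. The LCS DP gives dp[5][8] = 3, so this is optimal.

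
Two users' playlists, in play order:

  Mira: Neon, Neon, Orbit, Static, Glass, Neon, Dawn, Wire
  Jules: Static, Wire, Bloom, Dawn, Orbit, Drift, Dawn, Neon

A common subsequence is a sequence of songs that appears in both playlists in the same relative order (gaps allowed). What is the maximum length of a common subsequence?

2

Match Orbit (Mira #3, Jules #5) → Neon (Mira #6, Jules #8) — 2 songs in the same relative order in both, and the DP table's final entry dp[8][8] is also 2, so no common subsequence is longer.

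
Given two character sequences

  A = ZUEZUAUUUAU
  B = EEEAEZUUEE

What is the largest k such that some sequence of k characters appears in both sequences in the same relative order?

Let dp[i][j] be the LCS length of the first i characters of A and the first j characters of B. dp[i][j] = dp[i-1][j-1]+1 when the i-th and j-th characters match, else max(dp[i-1][j], dp[i][j-1]).
    ·  E  E  E  A  E  Z  U  U  E  E
 ·  0  0  0  0  0  0  0  0  0  0  0
 Z  0  0  0  0  0  0  1  1  1  1  1
 U  0  0  0  0  0  0  1  2  2  2  2
 E  0  1  1  1  1  1  1  2  2  3  3
 Z  0  1  1  1  1  1  2  2  2  3  3
 U  0  1  1  1  1  1  2  3  3  3  3
 A  0  1  1  1  2  2  2  3  3  3  3
 U  0  1  1  1  2  2  2  3  4  4  4
 U  0  1  1  1  2  2  2  3  4  4  4
 U  0  1  1  1  2  2  2  3  4  4  4
 A  0  1  1  1  2  2  2  3  4  4  4
 U  0  1  1  1  2  2  2  3  4  4  4
dp[11][10] = 4. One LCS (by backtracking along matches): EZUU.

4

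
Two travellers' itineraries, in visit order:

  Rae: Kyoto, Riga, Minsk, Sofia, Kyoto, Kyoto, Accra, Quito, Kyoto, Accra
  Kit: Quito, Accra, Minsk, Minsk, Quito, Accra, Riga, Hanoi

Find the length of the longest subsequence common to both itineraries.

3

Match Minsk [3,4], Quito [8,5], Accra [10,6] — 3 stops in the same relative order in both. dp[10][8] = 3 confirms this is the maximum.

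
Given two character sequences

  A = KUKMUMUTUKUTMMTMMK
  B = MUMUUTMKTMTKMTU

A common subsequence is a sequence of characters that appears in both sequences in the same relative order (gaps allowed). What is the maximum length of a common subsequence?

One common subsequence of length 10: U [2,2] → M [4,3] → U [5,4] → U [7,5] → T [8,6] → K [10,8] → T [12,9] → M [13,10] → M [14,13] → T [15,14]. Since dp[18][15] = 10, nothing longer is possible.

10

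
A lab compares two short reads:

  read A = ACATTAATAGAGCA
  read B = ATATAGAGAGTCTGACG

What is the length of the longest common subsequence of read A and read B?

Pick A (read A #1, read B #1); then A (read A #3, read B #3); then T (read A #5, read B #4); then A (read A #6, read B #5); then A (read A #9, read B #7); then G (read A #10, read B #8); then A (read A #11, read B #9); then G (read A #12, read B #10); then C (read A #13, read B #12); then A (read A #14, read B #15); all 10 bases appear in both, in order. dp[14][17] = 10 confirms this is the maximum.

10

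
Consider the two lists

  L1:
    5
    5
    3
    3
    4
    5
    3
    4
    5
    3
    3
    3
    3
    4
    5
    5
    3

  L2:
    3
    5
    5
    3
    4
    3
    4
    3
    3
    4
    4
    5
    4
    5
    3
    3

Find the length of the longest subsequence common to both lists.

12

Pick 5 at L1[1]=L2[2] → 5 at L1[2]=L2[3] → 3 at L1[4]=L2[4] → 4 at L1[5]=L2[5] → 3 at L1[7]=L2[6] → 4 at L1[8]=L2[7] → 3 at L1[10]=L2[8] → 3 at L1[11]=L2[9] → 4 at L1[14]=L2[11] → 5 at L1[15]=L2[12] → 5 at L1[16]=L2[14] → 3 at L1[17]=L2[16]; all 12 values appear in both, in order. dp[17][16] = 12 confirms this is the maximum.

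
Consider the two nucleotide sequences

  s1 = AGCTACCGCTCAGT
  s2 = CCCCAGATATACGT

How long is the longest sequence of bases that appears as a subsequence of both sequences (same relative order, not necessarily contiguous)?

8

Match A [1,5], then G [2,6], then T [4,8], then A [5,9], then T [10,10], then C [11,12], then G [13,13], then T [14,14] — 8 bases in the same relative order in both. dp[14][14] = 8 confirms this is the maximum.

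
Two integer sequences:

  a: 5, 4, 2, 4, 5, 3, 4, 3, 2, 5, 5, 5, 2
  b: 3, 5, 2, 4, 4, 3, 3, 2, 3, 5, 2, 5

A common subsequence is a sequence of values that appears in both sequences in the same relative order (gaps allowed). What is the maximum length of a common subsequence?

Pick 5 [1,2], 4 [2,4], 4 [4,5], 3 [6,6], 3 [8,7], 2 [9,8], 5 [10,10], 5 [12,12]; all 8 values appear in both, in order. The LCS DP gives dp[13][12] = 8, so this is optimal.

8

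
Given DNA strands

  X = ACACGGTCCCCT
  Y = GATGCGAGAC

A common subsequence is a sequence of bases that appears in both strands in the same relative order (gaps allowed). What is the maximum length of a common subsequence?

Let dp[i][j] be the LCS length of the first i bases of X and the first j bases of Y. dp[i][j] = dp[i-1][j-1]+1 when the i-th and j-th bases match, else max(dp[i-1][j], dp[i][j-1]).
    ·  G  A  T  G  C  G  A  G  A  C
 ·  0  0  0  0  0  0  0  0  0  0  0
 A  0  0  1  1  1  1  1  1  1  1  1
 C  0  0  1  1  1  2  2  2  2  2  2
 A  0  0  1  1  1  2  2  3  3  3  3
 C  0  0  1  1  1  2  2  3  3  3  4
 G  0  1  1  1  2  2  3  3  4  4  4
 G  0  1  1  1  2  2  3  3  4  4  4
 T  0  1  1  2  2  2  3  3  4  4  4
 C  0  1  1  2  2  3  3  3  4  4  5
 C  0  1  1  2  2  3  3  3  4  4  5
 C  0  1  1  2  2  3  3  3  4  4  5
 C  0  1  1  2  2  3  3  3  4  4  5
 T  0  1  1  2  2  3  3  3  4  4  5
dp[12][10] = 5. One LCS (by backtracking along matches): ACAGC.

5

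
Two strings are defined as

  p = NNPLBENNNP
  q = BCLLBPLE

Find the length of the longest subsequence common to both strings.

Let dp[i][j] be the LCS length of the first i characters of p and the first j characters of q. dp[i][j] = dp[i-1][j-1]+1 when the i-th and j-th characters match, else max(dp[i-1][j], dp[i][j-1]).
    ·  B  C  L  L  B  P  L  E
 ·  0  0  0  0  0  0  0  0  0
 N  0  0  0  0  0  0  0  0  0
 N  0  0  0  0  0  0  0  0  0
 P  0  0  0  0  0  0  1  1  1
 L  0  0  0  1  1  1  1  2  2
 B  0  1  1  1  1  2  2  2  2
 E  0  1  1  1  1  2  2  2  3
 N  0  1  1  1  1  2  2  2  3
 N  0  1  1  1  1  2  2  2  3
 N  0  1  1  1  1  2  2  2  3
 P  0  1  1  1  1  2  3  3  3
dp[10][8] = 3. One LCS (by backtracking along matches): PLE.

3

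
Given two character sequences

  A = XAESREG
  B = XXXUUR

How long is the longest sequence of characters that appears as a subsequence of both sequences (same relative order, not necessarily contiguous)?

2

Let dp[i][j] be the LCS length of the first i characters of A and the first j characters of B. dp[i][j] = dp[i-1][j-1]+1 when the i-th and j-th characters match, else max(dp[i-1][j], dp[i][j-1]).
    ·  X  X  X  U  U  R
 ·  0  0  0  0  0  0  0
 X  0  1  1  1  1  1  1
 A  0  1  1  1  1  1  1
 E  0  1  1  1  1  1  1
 S  0  1  1  1  1  1  1
 R  0  1  1  1  1  1  2
 E  0  1  1  1  1  1  2
 G  0  1  1  1  1  1  2
dp[7][6] = 2. One LCS (by backtracking along matches): XR.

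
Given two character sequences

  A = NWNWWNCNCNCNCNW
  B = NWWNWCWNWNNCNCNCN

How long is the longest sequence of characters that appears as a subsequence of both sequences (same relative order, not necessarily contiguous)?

Match N [1,1]; then W [2,3]; then N [3,4]; then W [4,7]; then W [5,9]; then N [6,10]; then N [8,11]; then C [9,12]; then N [10,13]; then C [11,14]; then N [12,15]; then C [13,16]; then N [14,17] — 13 characters in the same relative order in both. Since dp[15][17] = 13, nothing longer is possible.

13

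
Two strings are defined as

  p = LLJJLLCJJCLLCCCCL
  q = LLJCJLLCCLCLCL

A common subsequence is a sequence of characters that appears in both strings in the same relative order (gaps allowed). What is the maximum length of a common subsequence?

12

One common subsequence of length 12: L [1,1] → L [2,2] → J [3,3] → J [4,5] → L [5,6] → L [6,7] → C [7,8] → C [10,9] → L [11,10] → L [12,12] → C [16,13] → L [17,14]. The LCS DP gives dp[17][14] = 12, so this is optimal.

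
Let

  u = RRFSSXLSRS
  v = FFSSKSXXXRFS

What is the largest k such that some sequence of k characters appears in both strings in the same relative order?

6

Pick F at u[3]=v[2] → S at u[4]=v[4] → S at u[5]=v[6] → X at u[6]=v[9] → R at u[9]=v[10] → S at u[10]=v[12]; all 6 characters appear in both, in order. The LCS DP gives dp[10][12] = 6, so this is optimal.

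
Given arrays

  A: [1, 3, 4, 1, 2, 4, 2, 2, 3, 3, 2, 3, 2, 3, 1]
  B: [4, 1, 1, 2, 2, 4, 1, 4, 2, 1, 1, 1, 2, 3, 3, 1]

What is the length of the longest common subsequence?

Pick 1 [1,3] → 4 [3,6] → 1 [4,7] → 4 [6,8] → 2 [7,9] → 2 [11,13] → 3 [12,14] → 3 [14,15] → 1 [15,16]; all 9 values appear in both, in order, and the DP table's final entry dp[15][16] is also 9, so no common subsequence is longer.

9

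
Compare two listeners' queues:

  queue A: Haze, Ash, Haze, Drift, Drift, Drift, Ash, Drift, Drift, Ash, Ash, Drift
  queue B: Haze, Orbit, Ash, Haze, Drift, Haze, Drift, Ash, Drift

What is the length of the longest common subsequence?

7

One common subsequence of length 7: Haze (queue A #1, queue B #1), Ash (queue A #2, queue B #3), Haze (queue A #3, queue B #4), Drift (queue A #4, queue B #5), Drift (queue A #9, queue B #7), Ash (queue A #11, queue B #8), Drift (queue A #12, queue B #9). dp[12][9] = 7 confirms this is the maximum.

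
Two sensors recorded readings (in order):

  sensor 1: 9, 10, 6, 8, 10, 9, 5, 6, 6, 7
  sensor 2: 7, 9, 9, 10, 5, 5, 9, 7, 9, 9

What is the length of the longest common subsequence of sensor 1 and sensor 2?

4

Let dp[i][j] be the LCS length of the first i values of sensor 1 and the first j values of sensor 2. dp[i][j] = dp[i-1][j-1]+1 when the i-th and j-th values match, else max(dp[i-1][j], dp[i][j-1]).
    ·  7  9  9 10  5  5  9  7  9  9
 ·  0  0  0  0  0  0  0  0  0  0  0
 9  0  0  1  1  1  1  1  1  1  1  1
10  0  0  1  1  2  2  2  2  2  2  2
 6  0  0  1  1  2  2  2  2  2  2  2
 8  0  0  1  1  2  2  2  2  2  2  2
10  0  0  1  1  2  2  2  2  2  2  2
 9  0  0  1  2  2  2  2  3  3  3  3
 5  0  0  1  2  2  3  3  3  3  3  3
 6  0  0  1  2  2  3  3  3  3  3  3
 6  0  0  1  2  2  3  3  3  3  3  3
 7  0  1  1  2  2  3  3  3  4  4  4
dp[10][10] = 4. One LCS (by backtracking along matches): 9, 10, 9, 7.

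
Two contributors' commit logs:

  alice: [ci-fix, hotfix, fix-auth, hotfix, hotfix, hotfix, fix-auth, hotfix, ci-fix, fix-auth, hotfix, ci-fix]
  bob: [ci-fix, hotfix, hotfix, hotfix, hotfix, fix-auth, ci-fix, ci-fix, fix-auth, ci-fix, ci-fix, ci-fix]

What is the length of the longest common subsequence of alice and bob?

9

Taking ci-fix (alice #1, bob #1); then hotfix (alice #2, bob #2); then hotfix (alice #4, bob #3); then hotfix (alice #5, bob #4); then hotfix (alice #6, bob #5); then fix-auth (alice #7, bob #6); then ci-fix (alice #9, bob #8); then fix-auth (alice #10, bob #9); then ci-fix (alice #12, bob #12) gives a common subsequence of length 9. dp[12][12] = 9 confirms this is the maximum.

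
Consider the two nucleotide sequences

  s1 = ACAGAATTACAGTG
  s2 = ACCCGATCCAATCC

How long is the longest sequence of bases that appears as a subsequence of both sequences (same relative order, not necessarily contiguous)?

Match A at s1[1]=s2[1], then C at s1[2]=s2[4], then G at s1[4]=s2[5], then A at s1[6]=s2[6], then T at s1[7]=s2[7], then A at s1[9]=s2[10], then A at s1[11]=s2[11], then T at s1[13]=s2[12] — 8 bases in the same relative order in both, and the DP table's final entry dp[14][14] is also 8, so no common subsequence is longer.

8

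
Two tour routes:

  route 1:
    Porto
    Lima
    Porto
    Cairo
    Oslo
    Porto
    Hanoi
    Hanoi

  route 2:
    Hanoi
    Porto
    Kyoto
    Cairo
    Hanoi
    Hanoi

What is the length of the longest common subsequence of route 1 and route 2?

4

Taking Porto [1,2]; then Cairo [4,4]; then Hanoi [7,5]; then Hanoi [8,6] gives a common subsequence of length 4. The LCS DP gives dp[8][6] = 4, so this is optimal.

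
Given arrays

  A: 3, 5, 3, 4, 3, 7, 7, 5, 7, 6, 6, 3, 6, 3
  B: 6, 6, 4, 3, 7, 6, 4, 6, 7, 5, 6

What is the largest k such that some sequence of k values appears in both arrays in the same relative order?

Match 4 [4,3], 3 [5,4], 7 [6,5], 7 [7,9], 5 [8,10], 6 [13,11] — 6 values in the same relative order in both. dp[14][11] = 6 confirms this is the maximum.

6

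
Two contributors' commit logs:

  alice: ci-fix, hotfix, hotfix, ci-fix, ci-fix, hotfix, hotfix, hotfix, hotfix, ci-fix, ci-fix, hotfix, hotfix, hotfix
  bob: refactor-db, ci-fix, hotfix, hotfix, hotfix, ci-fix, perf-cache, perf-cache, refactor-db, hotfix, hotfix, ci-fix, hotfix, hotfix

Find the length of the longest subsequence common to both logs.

9

Taking ci-fix at alice[1]=bob[2], hotfix at alice[2]=bob[4], hotfix at alice[3]=bob[5], ci-fix at alice[4]=bob[6], hotfix at alice[8]=bob[10], hotfix at alice[9]=bob[11], ci-fix at alice[11]=bob[12], hotfix at alice[13]=bob[13], hotfix at alice[14]=bob[14] gives a common subsequence of length 9, and the DP table's final entry dp[14][14] is also 9, so no common subsequence is longer.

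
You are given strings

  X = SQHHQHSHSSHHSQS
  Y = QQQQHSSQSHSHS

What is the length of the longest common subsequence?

Pick Q (X #2, Y #3), then Q (X #5, Y #4), then H (X #6, Y #5), then S (X #7, Y #6), then S (X #9, Y #7), then S (X #10, Y #9), then H (X #11, Y #10), then H (X #12, Y #12), then S (X #15, Y #13); all 9 characters appear in both, in order. Since dp[15][13] = 9, nothing longer is possible.

9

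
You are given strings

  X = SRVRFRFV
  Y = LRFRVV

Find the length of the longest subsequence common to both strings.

Let dp[i][j] be the LCS length of the first i characters of X and the first j characters of Y. dp[i][j] = dp[i-1][j-1]+1 when the i-th and j-th characters match, else max(dp[i-1][j], dp[i][j-1]).
    ·  L  R  F  R  V  V
 ·  0  0  0  0  0  0  0
 S  0  0  0  0  0  0  0
 R  0  0  1  1  1  1  1
 V  0  0  1  1  1  2  2
 R  0  0  1  1  2  2  2
 F  0  0  1  2  2  2  2
 R  0  0  1  2  3  3  3
 F  0  0  1  2  3  3  3
 V  0  0  1  2  3  4  4
dp[8][6] = 4. One LCS (by backtracking along matches): RFRV.

4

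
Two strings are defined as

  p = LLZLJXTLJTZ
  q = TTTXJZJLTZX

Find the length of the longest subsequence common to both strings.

Let dp[i][j] be the LCS length of the first i characters of p and the first j characters of q. dp[i][j] = dp[i-1][j-1]+1 when the i-th and j-th characters match, else max(dp[i-1][j], dp[i][j-1]).
    ·  T  T  T  X  J  Z  J  L  T  Z  X
 ·  0  0  0  0  0  0  0  0  0  0  0  0
 L  0  0  0  0  0  0  0  0  1  1  1  1
 L  0  0  0  0  0  0  0  0  1  1  1  1
 Z  0  0  0  0  0  0  1  1  1  1  2  2
 L  0  0  0  0  0  0  1  1  2  2  2  2
 J  0  0  0  0  0  1  1  2  2  2  2  2
 X  0  0  0  0  1  1  1  2  2  2  2  3
 T  0  1  1  1  1  1  1  2  2  3  3  3
 L  0  1  1  1  1  1  1  2  3  3  3  3
 J  0  1  1  1  1  2  2  2  3  3  3  3
 T  0  1  2  2  2  2  2  2  3  4  4  4
 Z  0  1  2  2  2  2  3  3  3  4  5  5
dp[11][11] = 5. One LCS (by backtracking along matches): ZJLTZ.

5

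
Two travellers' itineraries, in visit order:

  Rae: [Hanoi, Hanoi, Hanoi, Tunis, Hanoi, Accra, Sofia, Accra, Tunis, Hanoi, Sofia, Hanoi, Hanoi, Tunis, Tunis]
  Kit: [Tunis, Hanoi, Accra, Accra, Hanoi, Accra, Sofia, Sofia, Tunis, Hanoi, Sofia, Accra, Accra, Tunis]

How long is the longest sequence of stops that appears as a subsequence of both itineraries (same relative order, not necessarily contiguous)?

Taking Hanoi at Rae[1]=Kit[2], then Hanoi at Rae[5]=Kit[5], then Accra at Rae[6]=Kit[6], then Sofia at Rae[7]=Kit[8], then Tunis at Rae[9]=Kit[9], then Hanoi at Rae[10]=Kit[10], then Sofia at Rae[11]=Kit[11], then Tunis at Rae[15]=Kit[14] gives a common subsequence of length 8. Since dp[15][14] = 8, nothing longer is possible.

8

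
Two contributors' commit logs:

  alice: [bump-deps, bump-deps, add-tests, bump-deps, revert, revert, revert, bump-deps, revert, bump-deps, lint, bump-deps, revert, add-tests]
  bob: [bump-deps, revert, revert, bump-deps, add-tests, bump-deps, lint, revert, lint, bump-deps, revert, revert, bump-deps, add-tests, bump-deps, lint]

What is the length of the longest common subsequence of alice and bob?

10

One common subsequence of length 10: bump-deps at alice[1]=bob[1] → bump-deps at alice[2]=bob[4] → add-tests at alice[3]=bob[5] → bump-deps at alice[4]=bob[6] → revert at alice[5]=bob[8] → revert at alice[6]=bob[11] → revert at alice[7]=bob[12] → bump-deps at alice[8]=bob[13] → bump-deps at alice[10]=bob[15] → lint at alice[11]=bob[16]. Since dp[14][16] = 10, nothing longer is possible.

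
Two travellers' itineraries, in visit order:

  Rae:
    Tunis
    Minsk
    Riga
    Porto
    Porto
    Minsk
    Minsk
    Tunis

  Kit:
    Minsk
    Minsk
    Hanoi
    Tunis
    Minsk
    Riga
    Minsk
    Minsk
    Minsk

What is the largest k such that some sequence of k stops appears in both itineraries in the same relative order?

Taking Tunis (Rae #1, Kit #4), then Minsk (Rae #2, Kit #5), then Riga (Rae #3, Kit #6), then Minsk (Rae #6, Kit #8), then Minsk (Rae #7, Kit #9) gives a common subsequence of length 5. The LCS DP gives dp[8][9] = 5, so this is optimal.

5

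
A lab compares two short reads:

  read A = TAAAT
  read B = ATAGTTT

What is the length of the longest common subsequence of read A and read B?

Let dp[i][j] be the LCS length of the first i bases of read A and the first j bases of read B. dp[i][j] = dp[i-1][j-1]+1 when the i-th and j-th bases match, else max(dp[i-1][j], dp[i][j-1]).
    ·  A  T  A  G  T  T  T
 ·  0  0  0  0  0  0  0  0
 T  0  0  1  1  1  1  1  1
 A  0  1  1  2  2  2  2  2
 A  0  1  1  2  2  2  2  2
 A  0  1  1  2  2  2  2  2
 T  0  1  2  2  2  3  3  3
dp[5][7] = 3. One LCS (by backtracking along matches): TAT.

3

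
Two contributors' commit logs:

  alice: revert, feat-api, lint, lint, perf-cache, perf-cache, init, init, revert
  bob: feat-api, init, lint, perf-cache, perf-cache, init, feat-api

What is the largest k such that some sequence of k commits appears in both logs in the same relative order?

5

Taking feat-api at alice[2]=bob[1], then lint at alice[4]=bob[3], then perf-cache at alice[5]=bob[4], then perf-cache at alice[6]=bob[5], then init at alice[7]=bob[6] gives a common subsequence of length 5. Since dp[9][7] = 5, nothing longer is possible.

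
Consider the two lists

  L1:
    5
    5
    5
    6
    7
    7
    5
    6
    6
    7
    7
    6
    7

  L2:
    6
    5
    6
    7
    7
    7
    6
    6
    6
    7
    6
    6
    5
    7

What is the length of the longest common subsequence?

Match 5 [3,2], then 6 [4,3], then 7 [5,5], then 7 [6,6], then 6 [8,8], then 6 [9,9], then 7 [10,10], then 6 [12,12], then 7 [13,14] — 9 values in the same relative order in both. dp[13][14] = 9 confirms this is the maximum.

9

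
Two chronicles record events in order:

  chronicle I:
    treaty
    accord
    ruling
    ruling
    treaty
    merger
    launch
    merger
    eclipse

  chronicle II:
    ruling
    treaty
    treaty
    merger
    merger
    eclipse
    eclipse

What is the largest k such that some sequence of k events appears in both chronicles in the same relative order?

Match treaty at chronicle I[1]=chronicle II[2] → treaty at chronicle I[5]=chronicle II[3] → merger at chronicle I[6]=chronicle II[4] → merger at chronicle I[8]=chronicle II[5] → eclipse at chronicle I[9]=chronicle II[7] — 5 events in the same relative order in both. dp[9][7] = 5 confirms this is the maximum.

5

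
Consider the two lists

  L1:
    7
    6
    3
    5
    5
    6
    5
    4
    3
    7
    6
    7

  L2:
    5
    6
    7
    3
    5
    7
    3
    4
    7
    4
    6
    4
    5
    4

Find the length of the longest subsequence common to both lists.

One common subsequence of length 6: 7 at L1[1]=L2[3], 3 at L1[3]=L2[4], 5 at L1[4]=L2[5], 6 at L1[6]=L2[11], 5 at L1[7]=L2[13], 4 at L1[8]=L2[14]. Since dp[12][14] = 6, nothing longer is possible.

6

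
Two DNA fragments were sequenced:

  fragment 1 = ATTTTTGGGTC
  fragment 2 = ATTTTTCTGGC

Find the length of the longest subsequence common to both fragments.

9

Let dp[i][j] be the LCS length of the first i bases of fragment 1 and the first j bases of fragment 2. dp[i][j] = dp[i-1][j-1]+1 when the i-th and j-th bases match, else max(dp[i-1][j], dp[i][j-1]).
    ·  A  T  T  T  T  T  C  T  G  G  C
 ·  0  0  0  0  0  0  0  0  0  0  0  0
 A  0  1  1  1  1  1  1  1  1  1  1  1
 T  0  1  2  2  2  2  2  2  2  2  2  2
 T  0  1  2  3  3  3  3  3  3  3  3  3
 T  0  1  2  3  4  4  4  4  4  4  4  4
 T  0  1  2  3  4  5  5  5  5  5  5  5
 T  0  1  2  3  4  5  6  6  6  6  6  6
 G  0  1  2  3  4  5  6  6  6  7  7  7
 G  0  1  2  3  4  5  6  6  6  7  8  8
 G  0  1  2  3  4  5  6  6  6  7  8  8
 T  0  1  2  3  4  5  6  6  7  7  8  8
 C  0  1  2  3  4  5  6  7  7  7  8  9
dp[11][11] = 9. One LCS (by backtracking along matches): ATTTTTGGC.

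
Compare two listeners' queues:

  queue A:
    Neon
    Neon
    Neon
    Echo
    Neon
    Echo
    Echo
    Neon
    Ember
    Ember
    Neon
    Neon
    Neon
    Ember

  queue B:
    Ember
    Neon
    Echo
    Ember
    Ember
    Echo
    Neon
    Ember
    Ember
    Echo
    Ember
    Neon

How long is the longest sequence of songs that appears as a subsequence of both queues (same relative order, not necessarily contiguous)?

7

One common subsequence of length 7: Neon (queue A #3, queue B #2), then Echo (queue A #4, queue B #3), then Echo (queue A #7, queue B #6), then Neon (queue A #8, queue B #7), then Ember (queue A #9, queue B #9), then Ember (queue A #10, queue B #11), then Neon (queue A #13, queue B #12). dp[14][12] = 7 confirms this is the maximum.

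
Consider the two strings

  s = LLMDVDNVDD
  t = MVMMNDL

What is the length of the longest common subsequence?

Let dp[i][j] be the LCS length of the first i characters of s and the first j characters of t. dp[i][j] = dp[i-1][j-1]+1 when the i-th and j-th characters match, else max(dp[i-1][j], dp[i][j-1]).
    ·  M  V  M  M  N  D  L
 ·  0  0  0  0  0  0  0  0
 L  0  0  0  0  0  0  0  1
 L  0  0  0  0  0  0  0  1
 M  0  1  1  1  1  1  1  1
 D  0  1  1  1  1  1  2  2
 V  0  1  2  2  2  2  2  2
 D  0  1  2  2  2  2  3  3
 N  0  1  2  2  2  3  3  3
 V  0  1  2  2  2  3  3  3
 D  0  1  2  2  2  3  4  4
 D  0  1  2  2  2  3  4  4
dp[10][7] = 4. One LCS (by backtracking along matches): MVND.

4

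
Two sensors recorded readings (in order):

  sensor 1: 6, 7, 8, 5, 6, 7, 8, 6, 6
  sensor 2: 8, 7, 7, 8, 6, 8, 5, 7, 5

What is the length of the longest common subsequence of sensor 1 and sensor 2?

4

Let dp[i][j] be the LCS length of the first i values of sensor 1 and the first j values of sensor 2. dp[i][j] = dp[i-1][j-1]+1 when the i-th and j-th values match, else max(dp[i-1][j], dp[i][j-1]).
    ·  8  7  7  8  6  8  5  7  5
 ·  0  0  0  0  0  0  0  0  0  0
 6  0  0  0  0  0  1  1  1  1  1
 7  0  0  1  1  1  1  1  1  2  2
 8  0  1  1  1  2  2  2  2  2  2
 5  0  1  1  1  2  2  2  3  3  3
 6  0  1  1  1  2  3  3  3  3  3
 7  0  1  2  2  2  3  3  3  4  4
 8  0  1  2  2  3  3  4  4  4  4
 6  0  1  2  2  3  4  4  4  4  4
 6  0  1  2  2  3  4  4  4  4  4
dp[9][9] = 4. One LCS (by backtracking along matches): 6, 8, 5, 7.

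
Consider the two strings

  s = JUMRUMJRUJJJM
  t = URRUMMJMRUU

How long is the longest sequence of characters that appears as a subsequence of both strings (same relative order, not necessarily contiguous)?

Match U at s[2]=t[1], R at s[4]=t[3], U at s[5]=t[4], M at s[6]=t[6], J at s[7]=t[7], R at s[8]=t[9], U at s[9]=t[11] — 7 characters in the same relative order in both. The LCS DP gives dp[13][11] = 7, so this is optimal.

7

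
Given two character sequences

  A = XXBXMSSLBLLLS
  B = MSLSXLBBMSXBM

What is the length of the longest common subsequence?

6

One common subsequence of length 6: M (A #5, B #1); then S (A #6, B #2); then S (A #7, B #4); then L (A #8, B #6); then B (A #9, B #8); then S (A #13, B #10), and the DP table's final entry dp[13][13] is also 6, so no common subsequence is longer.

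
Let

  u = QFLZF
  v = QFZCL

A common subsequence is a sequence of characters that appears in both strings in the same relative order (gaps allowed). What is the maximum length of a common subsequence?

Match Q at u[1]=v[1] → F at u[2]=v[2] → L at u[3]=v[5] — 3 characters in the same relative order in both. dp[5][5] = 3 confirms this is the maximum.

3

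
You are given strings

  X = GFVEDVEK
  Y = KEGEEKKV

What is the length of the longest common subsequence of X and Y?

Let dp[i][j] be the LCS length of the first i characters of X and the first j characters of Y. dp[i][j] = dp[i-1][j-1]+1 when the i-th and j-th characters match, else max(dp[i-1][j], dp[i][j-1]).
    ·  K  E  G  E  E  K  K  V
 ·  0  0  0  0  0  0  0  0  0
 G  0  0  0  1  1  1  1  1  1
 F  0  0  0  1  1  1  1  1  1
 V  0  0  0  1  1  1  1  1  2
 E  0  0  1  1  2  2  2  2  2
 D  0  0  1  1  2  2  2  2  2
 V  0  0  1  1  2  2  2  2  3
 E  0  0  1  1  2  3  3  3  3
 K  0  1  1  1  2  3  4  4  4
dp[8][8] = 4. One LCS (by backtracking along matches): GEEK.

4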